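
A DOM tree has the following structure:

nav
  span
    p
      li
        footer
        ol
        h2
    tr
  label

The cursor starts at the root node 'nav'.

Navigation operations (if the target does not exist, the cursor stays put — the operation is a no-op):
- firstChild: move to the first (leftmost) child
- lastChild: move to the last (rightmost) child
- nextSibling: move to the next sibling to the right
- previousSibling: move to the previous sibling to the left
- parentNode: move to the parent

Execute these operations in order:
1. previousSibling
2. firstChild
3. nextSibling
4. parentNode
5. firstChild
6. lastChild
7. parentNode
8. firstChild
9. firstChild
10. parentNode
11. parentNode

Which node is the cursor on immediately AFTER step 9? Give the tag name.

After 1 (previousSibling): nav (no-op, stayed)
After 2 (firstChild): span
After 3 (nextSibling): label
After 4 (parentNode): nav
After 5 (firstChild): span
After 6 (lastChild): tr
After 7 (parentNode): span
After 8 (firstChild): p
After 9 (firstChild): li

Answer: li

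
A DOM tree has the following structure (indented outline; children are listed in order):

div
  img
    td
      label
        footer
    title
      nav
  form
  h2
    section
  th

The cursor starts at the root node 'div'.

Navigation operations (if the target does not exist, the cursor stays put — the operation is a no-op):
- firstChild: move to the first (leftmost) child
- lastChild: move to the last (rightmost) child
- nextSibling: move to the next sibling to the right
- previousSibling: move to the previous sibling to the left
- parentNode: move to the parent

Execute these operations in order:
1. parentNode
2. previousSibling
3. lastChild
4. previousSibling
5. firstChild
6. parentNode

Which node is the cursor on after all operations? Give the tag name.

After 1 (parentNode): div (no-op, stayed)
After 2 (previousSibling): div (no-op, stayed)
After 3 (lastChild): th
After 4 (previousSibling): h2
After 5 (firstChild): section
After 6 (parentNode): h2

Answer: h2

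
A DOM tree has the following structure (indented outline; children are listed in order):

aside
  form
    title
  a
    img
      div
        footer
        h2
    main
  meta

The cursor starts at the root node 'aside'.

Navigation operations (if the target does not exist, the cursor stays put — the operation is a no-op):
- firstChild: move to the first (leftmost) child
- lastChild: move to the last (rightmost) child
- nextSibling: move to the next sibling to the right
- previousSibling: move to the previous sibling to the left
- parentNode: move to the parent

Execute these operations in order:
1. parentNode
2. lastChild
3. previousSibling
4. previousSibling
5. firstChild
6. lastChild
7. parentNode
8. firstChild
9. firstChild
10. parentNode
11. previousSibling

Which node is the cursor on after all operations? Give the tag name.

Answer: form

Derivation:
After 1 (parentNode): aside (no-op, stayed)
After 2 (lastChild): meta
After 3 (previousSibling): a
After 4 (previousSibling): form
After 5 (firstChild): title
After 6 (lastChild): title (no-op, stayed)
After 7 (parentNode): form
After 8 (firstChild): title
After 9 (firstChild): title (no-op, stayed)
After 10 (parentNode): form
After 11 (previousSibling): form (no-op, stayed)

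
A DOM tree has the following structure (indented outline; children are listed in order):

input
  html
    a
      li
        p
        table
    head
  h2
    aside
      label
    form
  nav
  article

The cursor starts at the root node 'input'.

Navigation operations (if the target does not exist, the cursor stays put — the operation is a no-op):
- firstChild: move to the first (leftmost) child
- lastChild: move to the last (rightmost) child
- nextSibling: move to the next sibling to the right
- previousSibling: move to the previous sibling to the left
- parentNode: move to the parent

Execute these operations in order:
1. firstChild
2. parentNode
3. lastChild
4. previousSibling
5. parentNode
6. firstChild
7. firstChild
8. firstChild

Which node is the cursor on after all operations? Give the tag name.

After 1 (firstChild): html
After 2 (parentNode): input
After 3 (lastChild): article
After 4 (previousSibling): nav
After 5 (parentNode): input
After 6 (firstChild): html
After 7 (firstChild): a
After 8 (firstChild): li

Answer: li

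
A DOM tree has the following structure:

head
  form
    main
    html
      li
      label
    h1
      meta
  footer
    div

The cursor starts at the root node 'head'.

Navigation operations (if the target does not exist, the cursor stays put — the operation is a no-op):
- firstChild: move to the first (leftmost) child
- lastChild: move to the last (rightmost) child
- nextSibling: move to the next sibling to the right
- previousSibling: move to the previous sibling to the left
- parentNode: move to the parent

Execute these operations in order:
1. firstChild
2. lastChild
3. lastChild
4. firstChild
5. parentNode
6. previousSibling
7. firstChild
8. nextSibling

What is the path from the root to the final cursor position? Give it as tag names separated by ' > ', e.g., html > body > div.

Answer: head > form > html > label

Derivation:
After 1 (firstChild): form
After 2 (lastChild): h1
After 3 (lastChild): meta
After 4 (firstChild): meta (no-op, stayed)
After 5 (parentNode): h1
After 6 (previousSibling): html
After 7 (firstChild): li
After 8 (nextSibling): label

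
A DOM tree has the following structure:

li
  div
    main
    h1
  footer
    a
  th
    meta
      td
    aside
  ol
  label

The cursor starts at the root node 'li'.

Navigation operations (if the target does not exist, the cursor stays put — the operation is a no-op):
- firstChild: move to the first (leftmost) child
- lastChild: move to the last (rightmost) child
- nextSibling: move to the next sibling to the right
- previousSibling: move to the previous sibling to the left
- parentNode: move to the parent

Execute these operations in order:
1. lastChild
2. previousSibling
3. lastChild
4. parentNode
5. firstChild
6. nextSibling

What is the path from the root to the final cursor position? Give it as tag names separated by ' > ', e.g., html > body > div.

After 1 (lastChild): label
After 2 (previousSibling): ol
After 3 (lastChild): ol (no-op, stayed)
After 4 (parentNode): li
After 5 (firstChild): div
After 6 (nextSibling): footer

Answer: li > footer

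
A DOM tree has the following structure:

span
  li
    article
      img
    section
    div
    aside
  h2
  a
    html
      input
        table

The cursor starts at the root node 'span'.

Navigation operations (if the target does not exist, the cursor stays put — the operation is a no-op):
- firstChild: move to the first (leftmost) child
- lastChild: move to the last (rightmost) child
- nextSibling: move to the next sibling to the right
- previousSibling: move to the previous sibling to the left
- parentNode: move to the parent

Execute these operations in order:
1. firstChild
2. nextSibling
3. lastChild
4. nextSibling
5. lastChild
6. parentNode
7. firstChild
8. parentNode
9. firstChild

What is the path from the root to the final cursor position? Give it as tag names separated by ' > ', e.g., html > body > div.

After 1 (firstChild): li
After 2 (nextSibling): h2
After 3 (lastChild): h2 (no-op, stayed)
After 4 (nextSibling): a
After 5 (lastChild): html
After 6 (parentNode): a
After 7 (firstChild): html
After 8 (parentNode): a
After 9 (firstChild): html

Answer: span > a > html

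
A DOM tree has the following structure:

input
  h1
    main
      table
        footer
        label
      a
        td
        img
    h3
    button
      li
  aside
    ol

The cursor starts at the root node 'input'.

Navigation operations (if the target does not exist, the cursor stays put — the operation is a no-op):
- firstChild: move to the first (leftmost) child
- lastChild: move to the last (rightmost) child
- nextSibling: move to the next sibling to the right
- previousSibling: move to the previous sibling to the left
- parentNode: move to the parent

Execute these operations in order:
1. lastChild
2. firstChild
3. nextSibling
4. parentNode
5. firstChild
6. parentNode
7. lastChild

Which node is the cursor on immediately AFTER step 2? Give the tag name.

After 1 (lastChild): aside
After 2 (firstChild): ol

Answer: ol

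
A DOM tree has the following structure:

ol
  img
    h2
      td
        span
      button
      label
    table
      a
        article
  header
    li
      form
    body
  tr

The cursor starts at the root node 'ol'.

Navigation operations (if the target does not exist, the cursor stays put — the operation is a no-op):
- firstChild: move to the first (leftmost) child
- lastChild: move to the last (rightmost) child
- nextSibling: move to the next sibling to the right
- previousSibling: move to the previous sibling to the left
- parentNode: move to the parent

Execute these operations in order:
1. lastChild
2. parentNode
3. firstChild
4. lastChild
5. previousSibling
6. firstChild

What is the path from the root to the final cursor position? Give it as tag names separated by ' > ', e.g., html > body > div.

Answer: ol > img > h2 > td

Derivation:
After 1 (lastChild): tr
After 2 (parentNode): ol
After 3 (firstChild): img
After 4 (lastChild): table
After 5 (previousSibling): h2
After 6 (firstChild): td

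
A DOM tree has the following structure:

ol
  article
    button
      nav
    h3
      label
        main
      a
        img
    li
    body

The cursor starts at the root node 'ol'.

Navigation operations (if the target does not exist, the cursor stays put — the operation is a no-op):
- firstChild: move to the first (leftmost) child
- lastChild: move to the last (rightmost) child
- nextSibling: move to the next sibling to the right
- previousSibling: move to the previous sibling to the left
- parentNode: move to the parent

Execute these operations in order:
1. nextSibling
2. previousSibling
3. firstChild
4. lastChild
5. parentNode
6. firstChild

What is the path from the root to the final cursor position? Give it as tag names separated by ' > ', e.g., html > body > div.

After 1 (nextSibling): ol (no-op, stayed)
After 2 (previousSibling): ol (no-op, stayed)
After 3 (firstChild): article
After 4 (lastChild): body
After 5 (parentNode): article
After 6 (firstChild): button

Answer: ol > article > button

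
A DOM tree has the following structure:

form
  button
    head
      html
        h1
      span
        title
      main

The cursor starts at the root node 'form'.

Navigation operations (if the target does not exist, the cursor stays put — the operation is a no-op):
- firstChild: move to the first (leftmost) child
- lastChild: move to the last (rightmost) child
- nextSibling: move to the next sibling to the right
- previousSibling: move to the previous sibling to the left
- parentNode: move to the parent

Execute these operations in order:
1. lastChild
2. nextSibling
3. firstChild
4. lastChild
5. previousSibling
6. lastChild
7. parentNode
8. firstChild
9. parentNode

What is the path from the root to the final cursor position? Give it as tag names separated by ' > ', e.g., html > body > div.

After 1 (lastChild): button
After 2 (nextSibling): button (no-op, stayed)
After 3 (firstChild): head
After 4 (lastChild): main
After 5 (previousSibling): span
After 6 (lastChild): title
After 7 (parentNode): span
After 8 (firstChild): title
After 9 (parentNode): span

Answer: form > button > head > span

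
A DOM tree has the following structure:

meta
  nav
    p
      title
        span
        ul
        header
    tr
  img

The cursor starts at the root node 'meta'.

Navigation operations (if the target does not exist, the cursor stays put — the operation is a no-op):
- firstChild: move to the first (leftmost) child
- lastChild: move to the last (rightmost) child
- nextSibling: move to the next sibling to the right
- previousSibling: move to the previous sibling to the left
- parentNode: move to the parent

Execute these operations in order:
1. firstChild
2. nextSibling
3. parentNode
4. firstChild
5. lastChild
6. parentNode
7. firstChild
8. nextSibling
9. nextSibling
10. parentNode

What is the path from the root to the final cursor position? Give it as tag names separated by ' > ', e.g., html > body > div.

After 1 (firstChild): nav
After 2 (nextSibling): img
After 3 (parentNode): meta
After 4 (firstChild): nav
After 5 (lastChild): tr
After 6 (parentNode): nav
After 7 (firstChild): p
After 8 (nextSibling): tr
After 9 (nextSibling): tr (no-op, stayed)
After 10 (parentNode): nav

Answer: meta > nav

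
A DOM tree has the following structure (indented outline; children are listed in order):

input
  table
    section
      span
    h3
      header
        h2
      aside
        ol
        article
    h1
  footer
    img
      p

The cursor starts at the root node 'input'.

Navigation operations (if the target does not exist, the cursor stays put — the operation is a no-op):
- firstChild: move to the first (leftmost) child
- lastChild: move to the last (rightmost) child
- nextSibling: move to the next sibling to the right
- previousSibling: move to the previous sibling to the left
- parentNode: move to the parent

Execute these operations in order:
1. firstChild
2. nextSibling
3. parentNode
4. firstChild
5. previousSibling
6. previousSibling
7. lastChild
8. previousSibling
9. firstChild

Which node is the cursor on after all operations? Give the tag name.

After 1 (firstChild): table
After 2 (nextSibling): footer
After 3 (parentNode): input
After 4 (firstChild): table
After 5 (previousSibling): table (no-op, stayed)
After 6 (previousSibling): table (no-op, stayed)
After 7 (lastChild): h1
After 8 (previousSibling): h3
After 9 (firstChild): header

Answer: header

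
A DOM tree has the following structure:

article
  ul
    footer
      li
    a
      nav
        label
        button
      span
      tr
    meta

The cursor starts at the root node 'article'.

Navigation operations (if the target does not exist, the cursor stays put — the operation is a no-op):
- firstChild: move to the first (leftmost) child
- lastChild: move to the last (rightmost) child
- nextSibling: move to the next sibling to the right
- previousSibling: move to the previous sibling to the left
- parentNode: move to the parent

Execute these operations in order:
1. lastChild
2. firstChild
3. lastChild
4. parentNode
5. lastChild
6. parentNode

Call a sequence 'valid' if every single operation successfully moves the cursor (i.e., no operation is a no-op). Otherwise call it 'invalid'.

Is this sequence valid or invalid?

Answer: valid

Derivation:
After 1 (lastChild): ul
After 2 (firstChild): footer
After 3 (lastChild): li
After 4 (parentNode): footer
After 5 (lastChild): li
After 6 (parentNode): footer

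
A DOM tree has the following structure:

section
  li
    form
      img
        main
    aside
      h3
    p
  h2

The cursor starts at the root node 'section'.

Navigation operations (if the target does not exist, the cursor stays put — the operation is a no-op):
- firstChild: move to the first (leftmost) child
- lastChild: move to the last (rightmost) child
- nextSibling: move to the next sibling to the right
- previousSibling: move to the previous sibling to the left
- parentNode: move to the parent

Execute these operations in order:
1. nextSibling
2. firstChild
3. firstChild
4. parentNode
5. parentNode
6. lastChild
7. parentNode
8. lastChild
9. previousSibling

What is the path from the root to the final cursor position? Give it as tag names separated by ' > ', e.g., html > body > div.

Answer: section > li

Derivation:
After 1 (nextSibling): section (no-op, stayed)
After 2 (firstChild): li
After 3 (firstChild): form
After 4 (parentNode): li
After 5 (parentNode): section
After 6 (lastChild): h2
After 7 (parentNode): section
After 8 (lastChild): h2
After 9 (previousSibling): li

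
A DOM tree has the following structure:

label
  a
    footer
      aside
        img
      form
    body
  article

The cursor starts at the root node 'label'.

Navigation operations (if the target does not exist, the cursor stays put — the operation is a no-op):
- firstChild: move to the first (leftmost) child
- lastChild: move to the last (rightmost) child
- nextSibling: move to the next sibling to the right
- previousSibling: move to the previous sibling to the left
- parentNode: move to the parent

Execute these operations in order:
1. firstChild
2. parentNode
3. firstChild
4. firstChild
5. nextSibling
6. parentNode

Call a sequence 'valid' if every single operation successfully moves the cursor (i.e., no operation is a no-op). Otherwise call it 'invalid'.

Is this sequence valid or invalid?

After 1 (firstChild): a
After 2 (parentNode): label
After 3 (firstChild): a
After 4 (firstChild): footer
After 5 (nextSibling): body
After 6 (parentNode): a

Answer: valid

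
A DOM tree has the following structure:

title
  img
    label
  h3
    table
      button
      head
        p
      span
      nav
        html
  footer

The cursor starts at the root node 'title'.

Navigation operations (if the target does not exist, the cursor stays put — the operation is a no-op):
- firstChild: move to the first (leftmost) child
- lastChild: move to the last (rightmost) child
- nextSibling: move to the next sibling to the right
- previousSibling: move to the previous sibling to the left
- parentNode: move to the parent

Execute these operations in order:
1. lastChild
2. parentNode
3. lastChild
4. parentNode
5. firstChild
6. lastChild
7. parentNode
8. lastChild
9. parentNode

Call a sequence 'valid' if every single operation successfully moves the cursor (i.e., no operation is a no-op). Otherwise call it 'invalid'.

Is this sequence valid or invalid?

After 1 (lastChild): footer
After 2 (parentNode): title
After 3 (lastChild): footer
After 4 (parentNode): title
After 5 (firstChild): img
After 6 (lastChild): label
After 7 (parentNode): img
After 8 (lastChild): label
After 9 (parentNode): img

Answer: valid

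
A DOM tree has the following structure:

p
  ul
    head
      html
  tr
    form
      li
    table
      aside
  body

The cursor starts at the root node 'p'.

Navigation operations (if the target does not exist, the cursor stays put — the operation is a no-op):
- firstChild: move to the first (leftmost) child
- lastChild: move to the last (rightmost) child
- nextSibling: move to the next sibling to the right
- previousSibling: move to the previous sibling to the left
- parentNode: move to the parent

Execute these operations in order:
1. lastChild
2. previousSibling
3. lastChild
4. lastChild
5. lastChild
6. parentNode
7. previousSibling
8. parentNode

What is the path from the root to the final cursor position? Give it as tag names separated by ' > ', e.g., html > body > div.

After 1 (lastChild): body
After 2 (previousSibling): tr
After 3 (lastChild): table
After 4 (lastChild): aside
After 5 (lastChild): aside (no-op, stayed)
After 6 (parentNode): table
After 7 (previousSibling): form
After 8 (parentNode): tr

Answer: p > tr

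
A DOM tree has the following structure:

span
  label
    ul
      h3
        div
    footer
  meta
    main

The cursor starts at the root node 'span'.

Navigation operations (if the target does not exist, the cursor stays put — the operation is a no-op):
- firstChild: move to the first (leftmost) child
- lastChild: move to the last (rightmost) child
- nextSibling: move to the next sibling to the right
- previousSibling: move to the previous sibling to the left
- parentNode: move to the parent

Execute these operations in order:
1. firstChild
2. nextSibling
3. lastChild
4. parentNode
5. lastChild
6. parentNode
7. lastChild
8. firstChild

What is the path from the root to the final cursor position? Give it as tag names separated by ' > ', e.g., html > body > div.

Answer: span > meta > main

Derivation:
After 1 (firstChild): label
After 2 (nextSibling): meta
After 3 (lastChild): main
After 4 (parentNode): meta
After 5 (lastChild): main
After 6 (parentNode): meta
After 7 (lastChild): main
After 8 (firstChild): main (no-op, stayed)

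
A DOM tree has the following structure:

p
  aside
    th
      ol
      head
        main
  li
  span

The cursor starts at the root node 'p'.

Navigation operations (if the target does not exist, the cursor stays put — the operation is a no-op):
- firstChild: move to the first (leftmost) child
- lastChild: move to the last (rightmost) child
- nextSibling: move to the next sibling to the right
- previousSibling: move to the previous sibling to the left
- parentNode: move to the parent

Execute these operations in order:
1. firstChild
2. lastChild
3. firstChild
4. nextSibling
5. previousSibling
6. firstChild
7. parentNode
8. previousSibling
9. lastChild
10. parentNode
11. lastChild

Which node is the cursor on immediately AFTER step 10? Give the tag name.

Answer: th

Derivation:
After 1 (firstChild): aside
After 2 (lastChild): th
After 3 (firstChild): ol
After 4 (nextSibling): head
After 5 (previousSibling): ol
After 6 (firstChild): ol (no-op, stayed)
After 7 (parentNode): th
After 8 (previousSibling): th (no-op, stayed)
After 9 (lastChild): head
After 10 (parentNode): th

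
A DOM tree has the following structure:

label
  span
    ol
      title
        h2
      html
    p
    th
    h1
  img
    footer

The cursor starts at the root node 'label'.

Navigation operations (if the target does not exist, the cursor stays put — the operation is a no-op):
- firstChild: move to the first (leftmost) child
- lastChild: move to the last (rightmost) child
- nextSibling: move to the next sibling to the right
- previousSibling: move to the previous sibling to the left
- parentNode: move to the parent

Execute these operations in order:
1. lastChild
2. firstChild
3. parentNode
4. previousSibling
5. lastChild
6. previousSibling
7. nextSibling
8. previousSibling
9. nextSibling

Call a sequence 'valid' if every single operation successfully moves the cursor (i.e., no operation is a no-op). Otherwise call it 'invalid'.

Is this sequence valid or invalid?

Answer: valid

Derivation:
After 1 (lastChild): img
After 2 (firstChild): footer
After 3 (parentNode): img
After 4 (previousSibling): span
After 5 (lastChild): h1
After 6 (previousSibling): th
After 7 (nextSibling): h1
After 8 (previousSibling): th
After 9 (nextSibling): h1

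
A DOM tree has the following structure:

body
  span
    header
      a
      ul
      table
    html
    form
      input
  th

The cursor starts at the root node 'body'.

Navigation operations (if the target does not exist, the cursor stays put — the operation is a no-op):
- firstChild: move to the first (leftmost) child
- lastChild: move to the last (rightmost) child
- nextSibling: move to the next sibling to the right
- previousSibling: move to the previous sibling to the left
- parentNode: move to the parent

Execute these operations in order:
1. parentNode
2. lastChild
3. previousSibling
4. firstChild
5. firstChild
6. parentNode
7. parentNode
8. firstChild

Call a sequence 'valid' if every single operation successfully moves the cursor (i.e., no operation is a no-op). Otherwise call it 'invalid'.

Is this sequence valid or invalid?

Answer: invalid

Derivation:
After 1 (parentNode): body (no-op, stayed)
After 2 (lastChild): th
After 3 (previousSibling): span
After 4 (firstChild): header
After 5 (firstChild): a
After 6 (parentNode): header
After 7 (parentNode): span
After 8 (firstChild): header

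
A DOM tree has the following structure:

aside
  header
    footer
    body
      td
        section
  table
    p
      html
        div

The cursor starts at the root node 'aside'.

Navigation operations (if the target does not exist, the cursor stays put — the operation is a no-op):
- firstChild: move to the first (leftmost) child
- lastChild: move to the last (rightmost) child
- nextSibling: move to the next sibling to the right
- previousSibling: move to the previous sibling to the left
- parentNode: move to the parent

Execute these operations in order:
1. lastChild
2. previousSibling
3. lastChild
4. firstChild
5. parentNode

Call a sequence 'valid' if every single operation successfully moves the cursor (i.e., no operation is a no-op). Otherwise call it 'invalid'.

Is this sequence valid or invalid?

After 1 (lastChild): table
After 2 (previousSibling): header
After 3 (lastChild): body
After 4 (firstChild): td
After 5 (parentNode): body

Answer: valid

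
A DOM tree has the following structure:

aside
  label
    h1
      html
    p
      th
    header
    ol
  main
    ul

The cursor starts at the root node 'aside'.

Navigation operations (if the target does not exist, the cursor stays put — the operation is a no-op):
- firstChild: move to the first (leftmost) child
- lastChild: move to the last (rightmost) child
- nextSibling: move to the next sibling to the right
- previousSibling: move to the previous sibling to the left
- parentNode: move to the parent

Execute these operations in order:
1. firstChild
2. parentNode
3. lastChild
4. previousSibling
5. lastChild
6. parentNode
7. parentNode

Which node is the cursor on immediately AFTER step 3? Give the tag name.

Answer: main

Derivation:
After 1 (firstChild): label
After 2 (parentNode): aside
After 3 (lastChild): main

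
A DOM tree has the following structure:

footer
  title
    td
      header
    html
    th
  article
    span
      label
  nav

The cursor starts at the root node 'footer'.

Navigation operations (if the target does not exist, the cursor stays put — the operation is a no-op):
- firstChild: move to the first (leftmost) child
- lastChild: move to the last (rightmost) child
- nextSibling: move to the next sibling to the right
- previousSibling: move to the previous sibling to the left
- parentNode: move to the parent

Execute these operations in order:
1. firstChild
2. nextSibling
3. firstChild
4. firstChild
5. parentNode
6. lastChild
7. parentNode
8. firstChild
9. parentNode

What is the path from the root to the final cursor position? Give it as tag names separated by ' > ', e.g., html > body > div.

Answer: footer > article > span

Derivation:
After 1 (firstChild): title
After 2 (nextSibling): article
After 3 (firstChild): span
After 4 (firstChild): label
After 5 (parentNode): span
After 6 (lastChild): label
After 7 (parentNode): span
After 8 (firstChild): label
After 9 (parentNode): span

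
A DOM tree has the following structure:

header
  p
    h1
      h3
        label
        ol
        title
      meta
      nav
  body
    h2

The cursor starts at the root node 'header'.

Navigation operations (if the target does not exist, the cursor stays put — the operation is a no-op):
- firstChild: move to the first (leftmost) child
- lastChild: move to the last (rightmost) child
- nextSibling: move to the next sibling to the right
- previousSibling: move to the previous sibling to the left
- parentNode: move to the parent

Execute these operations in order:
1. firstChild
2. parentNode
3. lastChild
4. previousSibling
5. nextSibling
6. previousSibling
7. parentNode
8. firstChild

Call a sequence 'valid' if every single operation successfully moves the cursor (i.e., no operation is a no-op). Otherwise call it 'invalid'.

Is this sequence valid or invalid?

After 1 (firstChild): p
After 2 (parentNode): header
After 3 (lastChild): body
After 4 (previousSibling): p
After 5 (nextSibling): body
After 6 (previousSibling): p
After 7 (parentNode): header
After 8 (firstChild): p

Answer: valid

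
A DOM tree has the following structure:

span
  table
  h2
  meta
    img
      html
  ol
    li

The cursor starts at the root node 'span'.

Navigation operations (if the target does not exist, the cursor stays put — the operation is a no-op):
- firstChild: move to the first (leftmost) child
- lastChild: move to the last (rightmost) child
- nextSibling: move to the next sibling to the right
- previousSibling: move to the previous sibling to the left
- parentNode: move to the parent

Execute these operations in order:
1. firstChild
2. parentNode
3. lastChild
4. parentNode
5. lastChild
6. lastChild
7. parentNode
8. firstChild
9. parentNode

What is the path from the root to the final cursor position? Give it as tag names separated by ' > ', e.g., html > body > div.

Answer: span > ol

Derivation:
After 1 (firstChild): table
After 2 (parentNode): span
After 3 (lastChild): ol
After 4 (parentNode): span
After 5 (lastChild): ol
After 6 (lastChild): li
After 7 (parentNode): ol
After 8 (firstChild): li
After 9 (parentNode): ol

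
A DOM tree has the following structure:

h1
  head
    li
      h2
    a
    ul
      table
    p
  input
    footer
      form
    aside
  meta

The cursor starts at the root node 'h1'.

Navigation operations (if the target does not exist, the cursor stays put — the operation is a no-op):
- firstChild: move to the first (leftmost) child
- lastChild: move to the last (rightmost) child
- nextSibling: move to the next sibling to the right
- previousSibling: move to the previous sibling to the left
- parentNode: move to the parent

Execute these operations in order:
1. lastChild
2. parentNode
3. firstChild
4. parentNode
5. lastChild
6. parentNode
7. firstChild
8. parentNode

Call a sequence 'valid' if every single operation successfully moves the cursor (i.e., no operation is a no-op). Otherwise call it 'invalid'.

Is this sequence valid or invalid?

Answer: valid

Derivation:
After 1 (lastChild): meta
After 2 (parentNode): h1
After 3 (firstChild): head
After 4 (parentNode): h1
After 5 (lastChild): meta
After 6 (parentNode): h1
After 7 (firstChild): head
After 8 (parentNode): h1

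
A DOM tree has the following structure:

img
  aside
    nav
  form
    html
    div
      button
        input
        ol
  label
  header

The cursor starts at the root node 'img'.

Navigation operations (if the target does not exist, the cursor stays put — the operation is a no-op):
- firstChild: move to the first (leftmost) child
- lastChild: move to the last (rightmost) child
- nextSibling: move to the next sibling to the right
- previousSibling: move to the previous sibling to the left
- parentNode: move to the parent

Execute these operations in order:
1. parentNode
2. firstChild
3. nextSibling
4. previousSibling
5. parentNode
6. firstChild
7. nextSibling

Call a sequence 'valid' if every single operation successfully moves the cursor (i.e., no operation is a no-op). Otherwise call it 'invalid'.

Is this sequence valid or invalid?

After 1 (parentNode): img (no-op, stayed)
After 2 (firstChild): aside
After 3 (nextSibling): form
After 4 (previousSibling): aside
After 5 (parentNode): img
After 6 (firstChild): aside
After 7 (nextSibling): form

Answer: invalid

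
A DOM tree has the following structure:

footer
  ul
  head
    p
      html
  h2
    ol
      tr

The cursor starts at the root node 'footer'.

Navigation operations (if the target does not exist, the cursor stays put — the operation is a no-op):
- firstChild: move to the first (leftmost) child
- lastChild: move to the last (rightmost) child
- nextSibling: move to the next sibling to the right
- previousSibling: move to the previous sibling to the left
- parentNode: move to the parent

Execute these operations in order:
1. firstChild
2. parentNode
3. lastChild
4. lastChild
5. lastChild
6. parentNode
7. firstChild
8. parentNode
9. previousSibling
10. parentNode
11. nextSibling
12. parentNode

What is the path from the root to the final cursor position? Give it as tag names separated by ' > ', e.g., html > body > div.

After 1 (firstChild): ul
After 2 (parentNode): footer
After 3 (lastChild): h2
After 4 (lastChild): ol
After 5 (lastChild): tr
After 6 (parentNode): ol
After 7 (firstChild): tr
After 8 (parentNode): ol
After 9 (previousSibling): ol (no-op, stayed)
After 10 (parentNode): h2
After 11 (nextSibling): h2 (no-op, stayed)
After 12 (parentNode): footer

Answer: footer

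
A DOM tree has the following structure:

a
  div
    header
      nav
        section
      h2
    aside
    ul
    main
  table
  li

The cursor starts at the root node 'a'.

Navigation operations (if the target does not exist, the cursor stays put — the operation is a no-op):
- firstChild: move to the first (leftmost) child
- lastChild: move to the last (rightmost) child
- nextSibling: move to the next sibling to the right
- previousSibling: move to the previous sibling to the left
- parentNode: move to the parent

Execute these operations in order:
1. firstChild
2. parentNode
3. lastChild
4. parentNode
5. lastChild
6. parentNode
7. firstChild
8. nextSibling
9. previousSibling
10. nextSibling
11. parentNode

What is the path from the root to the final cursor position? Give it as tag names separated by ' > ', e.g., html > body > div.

After 1 (firstChild): div
After 2 (parentNode): a
After 3 (lastChild): li
After 4 (parentNode): a
After 5 (lastChild): li
After 6 (parentNode): a
After 7 (firstChild): div
After 8 (nextSibling): table
After 9 (previousSibling): div
After 10 (nextSibling): table
After 11 (parentNode): a

Answer: a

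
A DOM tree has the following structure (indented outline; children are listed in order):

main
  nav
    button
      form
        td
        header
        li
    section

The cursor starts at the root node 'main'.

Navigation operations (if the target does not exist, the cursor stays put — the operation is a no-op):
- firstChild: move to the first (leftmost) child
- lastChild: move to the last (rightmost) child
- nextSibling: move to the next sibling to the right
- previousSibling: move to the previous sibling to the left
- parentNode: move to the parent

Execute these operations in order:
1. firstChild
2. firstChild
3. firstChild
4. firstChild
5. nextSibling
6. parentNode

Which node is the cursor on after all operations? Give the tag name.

After 1 (firstChild): nav
After 2 (firstChild): button
After 3 (firstChild): form
After 4 (firstChild): td
After 5 (nextSibling): header
After 6 (parentNode): form

Answer: form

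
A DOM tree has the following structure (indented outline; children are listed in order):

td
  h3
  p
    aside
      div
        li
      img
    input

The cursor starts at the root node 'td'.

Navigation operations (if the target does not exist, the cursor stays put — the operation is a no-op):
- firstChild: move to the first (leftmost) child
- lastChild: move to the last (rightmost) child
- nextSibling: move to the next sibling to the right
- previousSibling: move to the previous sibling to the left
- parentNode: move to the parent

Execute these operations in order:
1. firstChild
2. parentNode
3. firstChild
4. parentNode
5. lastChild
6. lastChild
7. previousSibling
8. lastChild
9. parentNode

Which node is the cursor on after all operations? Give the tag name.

Answer: aside

Derivation:
After 1 (firstChild): h3
After 2 (parentNode): td
After 3 (firstChild): h3
After 4 (parentNode): td
After 5 (lastChild): p
After 6 (lastChild): input
After 7 (previousSibling): aside
After 8 (lastChild): img
After 9 (parentNode): aside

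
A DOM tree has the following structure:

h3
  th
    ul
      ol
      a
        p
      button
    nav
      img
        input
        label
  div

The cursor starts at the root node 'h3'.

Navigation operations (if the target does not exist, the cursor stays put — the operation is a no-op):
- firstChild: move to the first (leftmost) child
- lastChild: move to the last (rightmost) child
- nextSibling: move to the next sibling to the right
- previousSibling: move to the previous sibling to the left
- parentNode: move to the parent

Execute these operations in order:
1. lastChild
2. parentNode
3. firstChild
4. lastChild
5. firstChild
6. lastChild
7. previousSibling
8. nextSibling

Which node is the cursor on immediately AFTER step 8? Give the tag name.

Answer: label

Derivation:
After 1 (lastChild): div
After 2 (parentNode): h3
After 3 (firstChild): th
After 4 (lastChild): nav
After 5 (firstChild): img
After 6 (lastChild): label
After 7 (previousSibling): input
After 8 (nextSibling): label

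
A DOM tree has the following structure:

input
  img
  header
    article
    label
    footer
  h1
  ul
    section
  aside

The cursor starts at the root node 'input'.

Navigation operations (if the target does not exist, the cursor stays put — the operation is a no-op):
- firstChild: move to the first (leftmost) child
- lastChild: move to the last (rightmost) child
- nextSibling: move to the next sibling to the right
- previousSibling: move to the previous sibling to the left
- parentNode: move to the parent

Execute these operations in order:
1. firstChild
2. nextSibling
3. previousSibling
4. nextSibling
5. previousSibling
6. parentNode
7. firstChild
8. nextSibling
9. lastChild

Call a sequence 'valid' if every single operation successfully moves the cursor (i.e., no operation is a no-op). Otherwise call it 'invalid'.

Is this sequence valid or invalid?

Answer: valid

Derivation:
After 1 (firstChild): img
After 2 (nextSibling): header
After 3 (previousSibling): img
After 4 (nextSibling): header
After 5 (previousSibling): img
After 6 (parentNode): input
After 7 (firstChild): img
After 8 (nextSibling): header
After 9 (lastChild): footer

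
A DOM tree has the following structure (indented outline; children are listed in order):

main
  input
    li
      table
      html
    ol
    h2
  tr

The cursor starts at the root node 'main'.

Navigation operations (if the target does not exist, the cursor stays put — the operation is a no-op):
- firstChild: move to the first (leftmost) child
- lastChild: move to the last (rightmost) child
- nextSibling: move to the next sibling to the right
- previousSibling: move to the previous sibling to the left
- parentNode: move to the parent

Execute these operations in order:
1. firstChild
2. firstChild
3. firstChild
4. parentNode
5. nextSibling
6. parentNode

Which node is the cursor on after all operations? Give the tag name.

After 1 (firstChild): input
After 2 (firstChild): li
After 3 (firstChild): table
After 4 (parentNode): li
After 5 (nextSibling): ol
After 6 (parentNode): input

Answer: input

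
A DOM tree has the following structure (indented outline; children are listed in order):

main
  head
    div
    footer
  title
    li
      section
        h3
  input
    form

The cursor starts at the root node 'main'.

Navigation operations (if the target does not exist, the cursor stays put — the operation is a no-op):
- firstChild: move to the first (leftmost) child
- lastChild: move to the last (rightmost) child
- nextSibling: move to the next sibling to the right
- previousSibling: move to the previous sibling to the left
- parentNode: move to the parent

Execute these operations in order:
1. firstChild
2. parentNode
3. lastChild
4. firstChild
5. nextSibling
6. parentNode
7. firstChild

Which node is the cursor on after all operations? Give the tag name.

Answer: form

Derivation:
After 1 (firstChild): head
After 2 (parentNode): main
After 3 (lastChild): input
After 4 (firstChild): form
After 5 (nextSibling): form (no-op, stayed)
After 6 (parentNode): input
After 7 (firstChild): form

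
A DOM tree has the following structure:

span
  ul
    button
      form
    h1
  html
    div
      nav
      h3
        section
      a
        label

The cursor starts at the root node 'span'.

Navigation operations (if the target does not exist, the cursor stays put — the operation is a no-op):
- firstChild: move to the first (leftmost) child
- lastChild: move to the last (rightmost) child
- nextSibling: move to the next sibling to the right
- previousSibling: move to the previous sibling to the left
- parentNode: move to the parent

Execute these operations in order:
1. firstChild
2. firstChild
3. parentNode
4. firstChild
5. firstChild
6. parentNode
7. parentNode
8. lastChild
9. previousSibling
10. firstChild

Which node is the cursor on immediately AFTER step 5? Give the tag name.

Answer: form

Derivation:
After 1 (firstChild): ul
After 2 (firstChild): button
After 3 (parentNode): ul
After 4 (firstChild): button
After 5 (firstChild): form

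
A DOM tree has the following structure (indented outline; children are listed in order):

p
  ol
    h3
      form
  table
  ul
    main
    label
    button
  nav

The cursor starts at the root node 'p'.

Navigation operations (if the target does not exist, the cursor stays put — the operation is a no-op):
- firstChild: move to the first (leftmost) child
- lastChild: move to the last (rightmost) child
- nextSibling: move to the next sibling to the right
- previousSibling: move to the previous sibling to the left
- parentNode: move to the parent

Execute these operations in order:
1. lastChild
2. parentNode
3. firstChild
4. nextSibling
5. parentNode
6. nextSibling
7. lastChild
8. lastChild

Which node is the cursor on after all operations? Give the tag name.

Answer: nav

Derivation:
After 1 (lastChild): nav
After 2 (parentNode): p
After 3 (firstChild): ol
After 4 (nextSibling): table
After 5 (parentNode): p
After 6 (nextSibling): p (no-op, stayed)
After 7 (lastChild): nav
After 8 (lastChild): nav (no-op, stayed)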